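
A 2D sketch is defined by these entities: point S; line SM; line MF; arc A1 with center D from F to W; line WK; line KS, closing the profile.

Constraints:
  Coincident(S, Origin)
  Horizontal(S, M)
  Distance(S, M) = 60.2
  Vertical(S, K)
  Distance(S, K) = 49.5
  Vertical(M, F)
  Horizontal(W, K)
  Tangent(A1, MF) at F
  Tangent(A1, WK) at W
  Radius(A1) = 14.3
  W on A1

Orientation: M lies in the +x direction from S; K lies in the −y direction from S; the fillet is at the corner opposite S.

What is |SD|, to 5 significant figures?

57.843

S is at the origin; S and M share the same y with |SM| = 60.2 and M on the +x side, so M = (60.200, 0.0000). SK is vertical with |SK| = 49.5 and K on the −y side, so K = (0.0000, -49.500). The virtual corner opposite S is at (60.200, -49.500). The tangent condition forces DF to be normal to MF and since A1 is tangent to WK there, DW ⟂ WK, with radius 14.3, so the center D sits 14.3 in from both sides at D = (45.900, -35.200). Then |SD| = |D − S| = 57.843.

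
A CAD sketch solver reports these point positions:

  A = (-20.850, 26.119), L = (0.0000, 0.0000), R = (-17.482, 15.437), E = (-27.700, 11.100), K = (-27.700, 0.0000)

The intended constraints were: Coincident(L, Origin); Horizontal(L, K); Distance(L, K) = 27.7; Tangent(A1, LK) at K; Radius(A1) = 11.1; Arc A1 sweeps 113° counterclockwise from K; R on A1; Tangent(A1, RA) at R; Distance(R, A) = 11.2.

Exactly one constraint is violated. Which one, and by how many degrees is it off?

Tangent(A1, RA) at R — off by 5.50°.

L = (0.00, 0.00) ✓; L.y = 0.00, K.y = 0.00 ✓; |LK| = 27.70 ✓; ∠(EK, KL) = 90.00° ✓; |EK| = 11.10 ✓; bearing(E→R) − bearing(E→K) = 113.0° ✓; |ER| = 11.10 ✓; ∠(ER, RA) = 95.50° ✗; |RA| = 11.20 ✓.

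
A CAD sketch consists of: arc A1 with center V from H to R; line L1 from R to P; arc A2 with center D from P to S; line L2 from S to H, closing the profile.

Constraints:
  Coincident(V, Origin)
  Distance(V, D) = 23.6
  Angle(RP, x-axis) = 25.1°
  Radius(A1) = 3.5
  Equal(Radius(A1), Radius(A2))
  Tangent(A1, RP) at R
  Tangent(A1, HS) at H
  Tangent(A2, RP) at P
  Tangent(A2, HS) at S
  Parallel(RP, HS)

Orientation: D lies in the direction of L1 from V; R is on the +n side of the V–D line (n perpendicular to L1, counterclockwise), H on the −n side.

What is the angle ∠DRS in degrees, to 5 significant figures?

8.0851°

The slot axis is L1's direction at 25.1°, so u = (cos 25.1°, sin 25.1°) = (0.90557, 0.42420) and n = (−sin 25.1°, cos 25.1°) = (-0.42420, 0.90557). V is at the origin and D lies 23.6 along u from V, so D = 23.6·u = (21.371, 10.011). Tangency of A1 to both parallel lines with radius 3.5 puts R and H at V ± 3.5·n: R = (-1.4847, 3.1695), H = (1.4847, -3.1695). Equal radii place P and S the same way about D: P = D + 3.5·n = (19.887, 13.181), S = D − 3.5·n = (22.856, 6.8416). Then cos ∠DRS = RD·RS / (|RD||RS|), giving 8.0851°.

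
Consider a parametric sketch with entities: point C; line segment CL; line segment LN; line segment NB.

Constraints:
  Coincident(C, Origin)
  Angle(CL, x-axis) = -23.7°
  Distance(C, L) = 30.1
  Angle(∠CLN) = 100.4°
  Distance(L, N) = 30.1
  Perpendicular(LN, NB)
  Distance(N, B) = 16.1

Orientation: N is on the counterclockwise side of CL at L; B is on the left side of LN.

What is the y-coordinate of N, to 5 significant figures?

12.826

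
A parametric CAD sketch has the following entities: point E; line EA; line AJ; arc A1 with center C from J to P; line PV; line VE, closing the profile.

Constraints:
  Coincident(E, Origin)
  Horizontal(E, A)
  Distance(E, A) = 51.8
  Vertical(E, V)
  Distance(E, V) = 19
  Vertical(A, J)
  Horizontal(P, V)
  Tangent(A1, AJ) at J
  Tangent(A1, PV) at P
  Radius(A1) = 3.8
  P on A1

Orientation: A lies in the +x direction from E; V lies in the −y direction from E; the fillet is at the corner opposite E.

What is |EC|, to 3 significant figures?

50.3

EV is vertical with |EV| = 19.0 and V on the −y side, so V = (0.00, -19.0). The virtual corner opposite E is at (51.8, -19.0). A1 meets AJ tangentially, so CJ is at right angles to AJ and tangency of A1 to PV means the radius CP is perpendicular to PV, with radius 3.8, so the center C sits 3.8 in from both sides at C = (48.0, -15.2). Then |EC| = |C − E| = 50.3.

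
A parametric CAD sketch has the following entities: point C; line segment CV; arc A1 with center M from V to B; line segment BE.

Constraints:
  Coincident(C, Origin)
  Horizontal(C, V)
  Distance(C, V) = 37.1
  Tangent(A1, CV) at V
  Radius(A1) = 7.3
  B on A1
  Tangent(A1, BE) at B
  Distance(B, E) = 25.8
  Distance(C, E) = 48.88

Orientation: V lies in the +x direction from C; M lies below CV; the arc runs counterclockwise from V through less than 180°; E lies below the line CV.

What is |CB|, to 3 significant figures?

31.2

C is at the origin; C and V share the same y with |CV| = 37.1 and V on the +x side, so V = (37.1, 0.00). The tangent condition forces MV to be normal to CV, so M = V + (0, -7.3) = (37.1, -7.30). Since MB ⟂ BE (tangency), |ME| = √(7.3² + 25.8²) = 26.8 regardless of where B sits on A1. So E lies on both circle(C, 48.88) and circle(M, 26.8); the below-CV intersection is E = (35.1, -34.0). B is the foot of the tangent from E: B = (29.9, -8.75).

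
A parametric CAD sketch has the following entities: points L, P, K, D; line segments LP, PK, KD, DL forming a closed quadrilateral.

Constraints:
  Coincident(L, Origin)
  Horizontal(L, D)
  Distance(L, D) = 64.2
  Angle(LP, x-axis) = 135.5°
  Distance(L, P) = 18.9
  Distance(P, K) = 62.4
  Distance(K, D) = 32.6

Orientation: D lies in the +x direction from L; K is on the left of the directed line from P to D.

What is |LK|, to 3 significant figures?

54.8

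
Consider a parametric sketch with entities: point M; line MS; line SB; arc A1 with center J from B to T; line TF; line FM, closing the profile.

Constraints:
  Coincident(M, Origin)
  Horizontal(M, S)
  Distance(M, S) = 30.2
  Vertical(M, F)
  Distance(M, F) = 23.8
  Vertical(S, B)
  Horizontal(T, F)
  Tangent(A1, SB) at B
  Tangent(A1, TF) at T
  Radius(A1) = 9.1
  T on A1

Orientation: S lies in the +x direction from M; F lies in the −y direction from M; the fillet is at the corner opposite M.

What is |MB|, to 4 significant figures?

33.59

M is at the origin; M and S share the same y with |MS| = 30.2 and S on the +x side, so S = (30.20, 0.000). M and F share the same x with |MF| = 23.8 and F on the −y side, so F = (0.000, -23.80). The virtual corner opposite M is at (30.20, -23.80). Tangency of A1 to SB means the radius JB is perpendicular to SB and tangency of A1 to TF means the radius JT is perpendicular to TF, with radius 9.1, so the center J sits 9.1 in from both sides at J = (21.10, -14.70). That places the tangent points at B = (30.20, -14.70) on SB and T = (21.10, -23.80) on TF. Then |MB| = |B − M| = 33.59.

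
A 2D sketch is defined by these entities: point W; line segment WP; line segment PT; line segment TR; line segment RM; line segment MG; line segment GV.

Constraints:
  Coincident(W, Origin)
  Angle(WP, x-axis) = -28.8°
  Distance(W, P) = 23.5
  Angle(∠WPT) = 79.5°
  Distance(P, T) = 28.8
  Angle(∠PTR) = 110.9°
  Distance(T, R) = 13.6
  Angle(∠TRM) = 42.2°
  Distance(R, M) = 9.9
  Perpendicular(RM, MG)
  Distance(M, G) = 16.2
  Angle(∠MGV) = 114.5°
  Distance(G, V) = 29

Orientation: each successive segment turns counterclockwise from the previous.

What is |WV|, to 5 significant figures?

63.416

The perpendicularity gives MG at right angles to RM, so MG runs at 8.6000°; with |MG| = 16.2, G = (36.595, 17.252). ∠MGV = 114.5° gives GV at 74.100° from the x-axis; with |GV| = 29.0, V = (44.540, 45.142). Then |WV| = |V − W| = 63.416.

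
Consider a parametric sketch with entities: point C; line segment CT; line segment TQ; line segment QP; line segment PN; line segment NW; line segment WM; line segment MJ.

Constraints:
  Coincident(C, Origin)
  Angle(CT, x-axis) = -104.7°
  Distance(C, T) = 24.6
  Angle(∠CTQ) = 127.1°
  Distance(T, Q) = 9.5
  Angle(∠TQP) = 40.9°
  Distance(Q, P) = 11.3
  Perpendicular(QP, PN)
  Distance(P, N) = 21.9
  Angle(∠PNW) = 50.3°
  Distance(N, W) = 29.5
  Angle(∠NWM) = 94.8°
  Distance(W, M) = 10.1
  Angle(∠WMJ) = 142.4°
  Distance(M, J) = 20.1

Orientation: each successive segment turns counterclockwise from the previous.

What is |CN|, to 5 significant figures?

28.812

∠TQP = 40.9° gives QP at 87.300° from the x-axis; with |QP| = 11.3, P = (0.16474, -19.973). QP ⟂ PN, so PN runs at 177.30°; with |PN| = 21.9, N = (-21.711, -18.941). Then |CN| = |N − C| = 28.812.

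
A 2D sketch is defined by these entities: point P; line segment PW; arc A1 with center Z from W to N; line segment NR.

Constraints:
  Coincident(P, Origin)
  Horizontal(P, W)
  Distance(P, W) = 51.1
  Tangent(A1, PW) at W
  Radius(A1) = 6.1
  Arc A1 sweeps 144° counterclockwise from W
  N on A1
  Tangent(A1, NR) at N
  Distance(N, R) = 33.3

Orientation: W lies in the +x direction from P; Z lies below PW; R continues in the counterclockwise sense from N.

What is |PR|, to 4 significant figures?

80.50

P is at the origin; PW is horizontal with |PW| = 51.1 and W on the +x side, so W = (51.10, 0.000). Tangency of A1 to PW means the radius ZW is perpendicular to PW, so Z = W + (0, -6.1) = (51.10, -6.100). On A1, W sits at bearing 90° from Z; a 144° counterclockwise sweep puts N at bearing 234°, so N = Z + 6.1·(cos 234°, sin 234°) = (47.51, -11.04). Since A1 is tangent to NR there, ZN ⟂ NR, so NR runs along (−sin 234°, cos 234°); with |NR| = 33.3, R = (74.45, -30.61). Then |PR| = |R − P| = 80.50.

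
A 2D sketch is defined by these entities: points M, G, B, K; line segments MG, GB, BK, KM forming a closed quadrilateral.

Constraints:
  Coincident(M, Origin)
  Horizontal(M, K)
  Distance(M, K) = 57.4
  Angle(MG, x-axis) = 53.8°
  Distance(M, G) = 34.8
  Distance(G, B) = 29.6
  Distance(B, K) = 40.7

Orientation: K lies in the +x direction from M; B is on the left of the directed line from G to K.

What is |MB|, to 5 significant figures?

62.076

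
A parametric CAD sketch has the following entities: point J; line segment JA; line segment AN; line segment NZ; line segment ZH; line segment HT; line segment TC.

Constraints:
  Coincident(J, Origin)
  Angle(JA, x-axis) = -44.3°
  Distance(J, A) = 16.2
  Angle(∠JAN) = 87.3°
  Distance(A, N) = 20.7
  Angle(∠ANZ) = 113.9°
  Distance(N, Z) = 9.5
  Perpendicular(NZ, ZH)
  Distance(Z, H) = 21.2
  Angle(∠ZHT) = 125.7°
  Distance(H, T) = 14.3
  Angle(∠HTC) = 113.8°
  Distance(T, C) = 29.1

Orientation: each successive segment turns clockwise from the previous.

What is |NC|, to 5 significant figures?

30.942

∠ZHT = 125.7° gives HT at 12.600° from the x-axis; with |HT| = 14.3, T = (9.9901, 0.91517). ∠HTC = 113.8° gives TC at -53.600° from the x-axis; with |TC| = 29.1, C = (27.259, -22.507). Then |NC| = |C − N| = 30.942.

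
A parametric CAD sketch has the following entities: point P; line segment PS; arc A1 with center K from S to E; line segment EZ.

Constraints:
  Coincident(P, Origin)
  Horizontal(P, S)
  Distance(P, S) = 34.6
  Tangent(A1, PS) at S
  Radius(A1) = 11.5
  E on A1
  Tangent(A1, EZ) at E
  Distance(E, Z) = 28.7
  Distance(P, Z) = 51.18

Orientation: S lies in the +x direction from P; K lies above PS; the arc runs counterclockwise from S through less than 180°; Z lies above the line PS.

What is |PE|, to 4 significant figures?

47.73

P is at the origin; P and S share the same y with |PS| = 34.6 and S on the +x side, so S = (34.60, 0.000). The tangent condition forces KS to be normal to PS, so K = S + (0, 11.5) = (34.60, 11.50). Since KE ⟂ EZ (tangency), |KZ| = √(11.5² + 28.7²) = 30.92 regardless of where E sits on A1. So Z lies on both circle(P, 51.18) and circle(K, 30.92); the above-PS intersection is Z = (29.30, 41.96). E is the foot of the tangent from Z: E = (44.38, 17.54).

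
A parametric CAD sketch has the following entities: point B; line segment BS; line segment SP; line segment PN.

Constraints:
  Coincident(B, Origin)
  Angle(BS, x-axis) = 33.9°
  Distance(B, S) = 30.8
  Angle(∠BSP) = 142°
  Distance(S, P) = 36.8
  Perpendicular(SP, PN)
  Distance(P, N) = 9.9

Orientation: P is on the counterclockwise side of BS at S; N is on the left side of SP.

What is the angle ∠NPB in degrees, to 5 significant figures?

72.751°

B is at the origin; BS runs at 33.9° with length 30.8, so S = 30.8·(cos 33.9°, sin 33.9°) = (25.564, 17.179). ∠BSP = 142.0°, so SP runs at 33.9° + (180° − 142.0°) = 71.900° from the x-axis; with |SP| = 36.8, P = S + 36.8·(cos 71.900°, sin 71.900°) = (36.997, 52.158). The perpendicularity gives PN at right angles to SP; with |PN| = 9.9 on the left of SP, N = P + 9.9·(-0.95052, 0.31068) = (27.587, 55.233). Then cos ∠NPB = PN·PB / (|PN||PB|), giving 72.751°.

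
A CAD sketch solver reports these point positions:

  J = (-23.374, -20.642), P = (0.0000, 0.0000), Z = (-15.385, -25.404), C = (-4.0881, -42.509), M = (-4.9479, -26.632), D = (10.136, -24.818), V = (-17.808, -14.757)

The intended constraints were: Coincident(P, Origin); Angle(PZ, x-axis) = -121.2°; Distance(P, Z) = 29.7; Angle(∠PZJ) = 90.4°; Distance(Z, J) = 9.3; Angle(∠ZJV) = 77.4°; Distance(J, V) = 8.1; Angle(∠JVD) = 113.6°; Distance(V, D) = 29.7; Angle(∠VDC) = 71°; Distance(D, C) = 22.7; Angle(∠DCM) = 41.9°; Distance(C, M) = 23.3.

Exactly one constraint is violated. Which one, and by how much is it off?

Distance(C, M) = 23.3 — off by 7.40.

P = (0.00, 0.00) ✓; PZ at -121.2° ✓; |PZ| = 29.70 ✓; ∠PZJ = 90.40° ✓; |ZJ| = 9.301 ✓; ∠ZJV = 77.39° ✓; |JV| = 8.100 ✓; ∠JVD = 113.6° ✓; |VD| = 29.70 ✓; ∠VDC = 71.00° ✓; |DC| = 22.70 ✓; ∠DCM = 41.90° ✓; |CM| = 15.90 ✗.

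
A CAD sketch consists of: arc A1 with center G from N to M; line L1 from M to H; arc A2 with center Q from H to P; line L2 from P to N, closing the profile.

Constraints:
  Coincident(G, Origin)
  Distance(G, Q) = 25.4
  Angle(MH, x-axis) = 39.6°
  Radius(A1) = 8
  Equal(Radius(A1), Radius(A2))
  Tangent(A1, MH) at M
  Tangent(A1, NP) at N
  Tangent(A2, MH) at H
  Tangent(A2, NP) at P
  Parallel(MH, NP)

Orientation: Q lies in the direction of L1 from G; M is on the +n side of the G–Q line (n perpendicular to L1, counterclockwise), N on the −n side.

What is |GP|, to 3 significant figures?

26.6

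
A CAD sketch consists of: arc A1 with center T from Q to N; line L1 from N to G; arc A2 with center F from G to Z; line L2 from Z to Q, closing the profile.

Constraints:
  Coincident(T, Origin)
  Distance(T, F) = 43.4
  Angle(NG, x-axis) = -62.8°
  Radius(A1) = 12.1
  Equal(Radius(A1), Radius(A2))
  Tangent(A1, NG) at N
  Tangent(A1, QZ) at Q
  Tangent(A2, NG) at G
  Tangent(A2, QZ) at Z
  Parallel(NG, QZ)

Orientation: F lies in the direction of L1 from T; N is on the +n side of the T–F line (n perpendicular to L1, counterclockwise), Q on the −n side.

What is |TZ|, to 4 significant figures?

45.06

Tangency of A1 to both parallel lines with radius 12.1 puts N and Q at T ± 12.1·n: N = (10.76, 5.531), Q = (-10.76, -5.531). Equal radii place G and Z the same way about F: G = F + 12.1·n = (30.60, -33.07), Z = F − 12.1·n = (9.076, -44.13). Then |TZ| = |Z − T| = 45.06.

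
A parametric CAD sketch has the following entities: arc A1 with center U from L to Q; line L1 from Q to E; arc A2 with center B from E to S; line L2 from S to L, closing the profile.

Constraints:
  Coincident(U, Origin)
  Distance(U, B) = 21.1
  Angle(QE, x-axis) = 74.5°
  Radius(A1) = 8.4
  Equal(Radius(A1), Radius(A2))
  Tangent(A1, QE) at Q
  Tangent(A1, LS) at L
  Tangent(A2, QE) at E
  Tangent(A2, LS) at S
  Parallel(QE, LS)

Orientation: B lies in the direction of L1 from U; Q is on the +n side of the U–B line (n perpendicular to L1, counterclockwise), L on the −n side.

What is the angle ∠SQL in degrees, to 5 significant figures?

51.473°

The slot axis is L1's direction at 74.5°, so u = (cos 74.5°, sin 74.5°) = (0.26724, 0.96363) and n = (−sin 74.5°, cos 74.5°) = (-0.96363, 0.26724). U is at the origin and B lies 21.1 along u from U, so B = 21.1·u = (5.6387, 20.333). Tangency of A1 to both parallel lines with radius 8.4 puts Q and L at U ± 8.4·n: Q = (-8.0945, 2.2448), L = (8.0945, -2.2448). Equal radii place E and S the same way about B: E = B + 8.4·n = (-2.4558, 22.577), S = B − 8.4·n = (13.733, 18.088). Then cos ∠SQL = QS·QL / (|QS||QL|), giving 51.473°.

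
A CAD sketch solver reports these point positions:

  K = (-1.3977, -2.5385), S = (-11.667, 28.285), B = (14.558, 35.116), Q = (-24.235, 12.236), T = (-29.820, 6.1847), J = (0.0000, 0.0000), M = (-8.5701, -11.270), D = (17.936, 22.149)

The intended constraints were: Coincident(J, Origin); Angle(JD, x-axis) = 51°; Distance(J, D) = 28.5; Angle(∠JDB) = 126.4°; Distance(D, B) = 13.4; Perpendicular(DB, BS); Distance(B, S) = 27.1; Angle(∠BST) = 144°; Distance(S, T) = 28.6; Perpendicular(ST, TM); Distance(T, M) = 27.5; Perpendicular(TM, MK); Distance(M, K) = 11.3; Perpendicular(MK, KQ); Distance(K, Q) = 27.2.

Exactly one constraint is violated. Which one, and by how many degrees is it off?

Perpendicular(MK, KQ) — off by 6.50°.

J = (0.00, 0.00) ✓; JD at 51.00° ✓; |JD| = 28.50 ✓; ∠JDB = 126.4° ✓; |DB| = 13.40 ✓; ∠(DB, BS) = 90.00° ✓; |BS| = 27.10 ✓; ∠BST = 144.0° ✓; |ST| = 28.60 ✓; ∠(ST, TM) = 90.00° ✓; |TM| = 27.50 ✓; ∠(TM, MK) = 90.00° ✓; |MK| = 11.30 ✓; ∠(MK, KQ) = 96.50° ✗; |KQ| = 27.20 ✓.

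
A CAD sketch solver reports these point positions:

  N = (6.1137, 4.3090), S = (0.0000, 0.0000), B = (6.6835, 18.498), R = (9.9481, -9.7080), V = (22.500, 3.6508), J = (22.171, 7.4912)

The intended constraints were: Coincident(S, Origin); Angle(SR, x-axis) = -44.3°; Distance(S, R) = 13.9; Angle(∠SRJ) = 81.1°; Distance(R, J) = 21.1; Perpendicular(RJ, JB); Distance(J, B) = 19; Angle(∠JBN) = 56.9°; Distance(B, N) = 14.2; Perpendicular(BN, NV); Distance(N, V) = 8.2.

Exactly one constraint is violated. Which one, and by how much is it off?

Distance(N, V) = 8.2 — off by 8.20.

S = (0.00, 0.00) ✓; SR at -44.30° ✓; |SR| = 13.90 ✓; ∠SRJ = 81.10° ✓; |RJ| = 21.10 ✓; ∠(RJ, JB) = 90.00° ✓; |JB| = 19.00 ✓; ∠JBN = 56.90° ✓; |BN| = 14.20 ✓; ∠(BN, NV) = 90.00° ✓; |NV| = 16.40 ✗.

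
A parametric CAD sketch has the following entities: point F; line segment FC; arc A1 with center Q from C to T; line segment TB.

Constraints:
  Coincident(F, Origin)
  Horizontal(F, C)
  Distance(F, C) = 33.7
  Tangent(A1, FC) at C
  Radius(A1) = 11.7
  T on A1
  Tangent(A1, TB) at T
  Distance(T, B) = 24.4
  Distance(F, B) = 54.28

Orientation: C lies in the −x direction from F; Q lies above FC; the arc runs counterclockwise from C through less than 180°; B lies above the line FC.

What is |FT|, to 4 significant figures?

30.47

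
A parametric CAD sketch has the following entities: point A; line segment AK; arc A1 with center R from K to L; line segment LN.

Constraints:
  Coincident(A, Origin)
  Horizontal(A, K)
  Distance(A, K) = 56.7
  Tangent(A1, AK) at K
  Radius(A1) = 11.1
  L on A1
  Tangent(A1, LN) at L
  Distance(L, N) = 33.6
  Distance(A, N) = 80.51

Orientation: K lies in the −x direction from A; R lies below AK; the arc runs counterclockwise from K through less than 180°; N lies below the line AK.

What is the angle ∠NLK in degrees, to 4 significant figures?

134.1°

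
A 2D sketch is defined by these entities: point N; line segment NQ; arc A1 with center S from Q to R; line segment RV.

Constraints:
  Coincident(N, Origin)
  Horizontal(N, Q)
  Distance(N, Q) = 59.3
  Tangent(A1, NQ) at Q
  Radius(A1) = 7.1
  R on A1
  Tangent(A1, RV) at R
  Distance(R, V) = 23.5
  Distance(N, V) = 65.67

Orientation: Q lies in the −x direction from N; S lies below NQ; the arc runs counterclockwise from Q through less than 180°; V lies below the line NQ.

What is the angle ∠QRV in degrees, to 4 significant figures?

124.6°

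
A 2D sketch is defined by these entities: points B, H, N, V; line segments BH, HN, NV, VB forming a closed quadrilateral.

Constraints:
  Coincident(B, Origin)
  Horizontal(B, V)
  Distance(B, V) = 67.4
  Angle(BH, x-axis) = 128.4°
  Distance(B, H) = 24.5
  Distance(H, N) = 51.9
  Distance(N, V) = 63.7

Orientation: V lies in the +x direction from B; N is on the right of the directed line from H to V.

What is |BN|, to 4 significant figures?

28.10

Checks: |HN| = 51.90 ✓; |NV| = 63.70 ✓.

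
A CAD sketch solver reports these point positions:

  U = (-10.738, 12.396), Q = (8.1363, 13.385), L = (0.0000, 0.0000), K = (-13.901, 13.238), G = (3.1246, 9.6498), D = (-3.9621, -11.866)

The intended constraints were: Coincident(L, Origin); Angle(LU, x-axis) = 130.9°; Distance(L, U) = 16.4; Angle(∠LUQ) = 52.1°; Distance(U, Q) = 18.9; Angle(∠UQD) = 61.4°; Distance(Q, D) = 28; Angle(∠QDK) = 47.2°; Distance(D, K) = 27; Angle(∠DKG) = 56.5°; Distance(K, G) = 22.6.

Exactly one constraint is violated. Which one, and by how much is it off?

Distance(K, G) = 22.6 — off by 5.20.

L = (0.00, 0.00) ✓; LU at 130.9° ✓; |LU| = 16.40 ✓; ∠LUQ = 52.10° ✓; |UQ| = 18.90 ✓; ∠UQD = 61.40° ✓; |QD| = 28.00 ✓; ∠QDK = 47.20° ✓; |DK| = 27.00 ✓; ∠DKG = 56.50° ✓; |KG| = 17.40 ✗.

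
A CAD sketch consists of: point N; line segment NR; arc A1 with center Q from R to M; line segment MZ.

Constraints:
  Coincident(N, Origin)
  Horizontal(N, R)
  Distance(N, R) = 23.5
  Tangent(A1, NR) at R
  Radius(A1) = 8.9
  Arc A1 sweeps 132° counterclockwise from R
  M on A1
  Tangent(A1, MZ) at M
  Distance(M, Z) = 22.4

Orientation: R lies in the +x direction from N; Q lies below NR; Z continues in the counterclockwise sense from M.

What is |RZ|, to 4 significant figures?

32.60

N is at the origin; NR is horizontal with |NR| = 23.5 and R on the +x side, so R = (23.50, 0.000). The tangent condition forces QR to be normal to NR, so Q = R + (0, -8.9) = (23.50, -8.900). On A1, R sits at bearing 90° from Q; a 132° counterclockwise sweep puts M at bearing 222°, so M = Q + 8.9·(cos 222°, sin 222°) = (16.89, -14.86). Tangency of A1 to MZ means the radius QM is perpendicular to MZ, so MZ runs along (−sin 222°, cos 222°); with |MZ| = 22.4, Z = (31.87, -31.50). Then |RZ| = |Z − R| = 32.60.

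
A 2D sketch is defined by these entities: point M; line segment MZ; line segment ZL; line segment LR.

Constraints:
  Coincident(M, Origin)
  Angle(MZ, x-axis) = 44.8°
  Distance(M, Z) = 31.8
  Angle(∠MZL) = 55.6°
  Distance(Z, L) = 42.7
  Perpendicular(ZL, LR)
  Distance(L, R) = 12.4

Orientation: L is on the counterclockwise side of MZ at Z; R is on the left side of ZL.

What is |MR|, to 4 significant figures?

28.34

∠MZL = 55.6°, so ZL runs at 44.8° + (180° − 55.6°) = 169.2° from the x-axis; with |ZL| = 42.7, L = Z + 42.7·(cos 169.2°, sin 169.2°) = (-19.38, 30.41). The perpendicularity gives LR at right angles to ZL; with |LR| = 12.4 on the left of ZL, R = L + 12.4·(-0.1874, -0.9823) = (-21.70, 18.23). Then |MR| = |R − M| = 28.34.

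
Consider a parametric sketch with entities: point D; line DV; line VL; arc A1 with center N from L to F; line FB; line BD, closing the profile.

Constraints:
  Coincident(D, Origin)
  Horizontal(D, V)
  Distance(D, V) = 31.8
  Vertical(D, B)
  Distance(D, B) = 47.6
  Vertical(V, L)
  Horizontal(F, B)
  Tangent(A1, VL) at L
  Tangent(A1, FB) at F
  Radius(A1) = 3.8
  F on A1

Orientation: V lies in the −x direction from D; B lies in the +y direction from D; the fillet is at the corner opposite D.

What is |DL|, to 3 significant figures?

54.1

D is at the origin; D and V share the same y with |DV| = 31.8 and V on the −x side, so V = (-31.8, 0.00). D and B share the same x with |DB| = 47.6 and B on the +y side, so B = (0.00, 47.6). The virtual corner opposite D is at (-31.8, 47.6). Tangency of A1 to VL means the radius NL is perpendicular to VL and since A1 is tangent to FB there, NF ⟂ FB, with radius 3.8, so the center N sits 3.8 in from both sides at N = (-28.0, 43.8). That places the tangent points at L = (-31.8, 43.8) on VL and F = (-28.0, 47.6) on FB. Then |DL| = |L − D| = 54.1.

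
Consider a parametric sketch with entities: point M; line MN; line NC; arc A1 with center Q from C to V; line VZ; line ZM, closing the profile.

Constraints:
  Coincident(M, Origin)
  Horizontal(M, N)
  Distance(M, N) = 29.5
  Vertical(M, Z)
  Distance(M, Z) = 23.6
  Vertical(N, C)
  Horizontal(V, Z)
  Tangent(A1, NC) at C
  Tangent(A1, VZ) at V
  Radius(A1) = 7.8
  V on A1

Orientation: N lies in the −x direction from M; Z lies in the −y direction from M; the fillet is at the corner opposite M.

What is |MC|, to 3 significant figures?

33.5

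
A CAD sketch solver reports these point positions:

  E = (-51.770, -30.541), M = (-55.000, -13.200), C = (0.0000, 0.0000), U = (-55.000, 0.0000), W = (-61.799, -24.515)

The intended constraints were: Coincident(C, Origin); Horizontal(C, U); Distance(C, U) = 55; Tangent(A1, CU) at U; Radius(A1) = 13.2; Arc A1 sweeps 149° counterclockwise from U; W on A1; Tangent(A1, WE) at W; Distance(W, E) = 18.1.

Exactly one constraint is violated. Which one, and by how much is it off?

Distance(W, E) = 18.1 — off by 6.40.

C = (0.00, 0.00) ✓; C.y = 0.00, U.y = 0.00 ✓; |CU| = 55.00 ✓; ∠(MU, UC) = 90.00° ✓; |MU| = 13.20 ✓; bearing(M→W) − bearing(M→U) = 149.0° ✓; |MW| = 13.20 ✓; ∠(MW, WE) = 90.00° ✓; |WE| = 11.70 ✗.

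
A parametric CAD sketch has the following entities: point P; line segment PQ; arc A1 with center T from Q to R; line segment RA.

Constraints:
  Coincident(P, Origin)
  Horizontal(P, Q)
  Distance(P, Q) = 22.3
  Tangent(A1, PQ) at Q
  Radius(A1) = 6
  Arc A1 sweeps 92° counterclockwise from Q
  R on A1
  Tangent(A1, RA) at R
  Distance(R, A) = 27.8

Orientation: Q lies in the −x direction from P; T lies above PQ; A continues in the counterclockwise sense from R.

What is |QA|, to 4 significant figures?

34.36

P is at the origin; PQ is horizontal with |PQ| = 22.3 and Q on the −x side, so Q = (-22.30, 0.000). Since A1 is tangent to PQ there, TQ ⟂ PQ, so T = Q + (0, 6) = (-22.30, 6.000). On A1, Q sits at bearing -90° from T; a 92° counterclockwise sweep puts R at bearing 2°, so R = T + 6.0·(cos 2°, sin 2°) = (-16.30, 6.209). A1 meets RA tangentially, so TR is at right angles to RA, so RA runs along (−sin 2°, cos 2°); with |RA| = 27.8, A = (-17.27, 33.99). Then |QA| = |A − Q| = 34.36.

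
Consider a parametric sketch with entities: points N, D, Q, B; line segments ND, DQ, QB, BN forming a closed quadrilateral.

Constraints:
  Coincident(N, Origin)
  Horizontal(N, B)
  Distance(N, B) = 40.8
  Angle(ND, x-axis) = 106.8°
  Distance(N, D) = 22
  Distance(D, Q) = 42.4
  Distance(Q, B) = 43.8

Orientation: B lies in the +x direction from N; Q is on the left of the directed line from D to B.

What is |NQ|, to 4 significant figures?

52.15

N is at the origin; N and B share the same y with |NB| = 40.8 and B in +x, so B = (40.8, 0). ND runs at 106.8° with |ND| = 22.0, so D = (-6.359, 21.06). Q is determined by |DQ| = 42.4 and |QB| = 43.8 together: it lies at the intersection of circle(D, 42.4) and circle(B, 43.8). With |DB| = 51.65, the foot of the radical line on DB is 24.66 from D and the perpendicular offset is √(42.4² − 24.66²) = 34.49. Taking the left-of-DB solution: Q = (30.22, 42.50).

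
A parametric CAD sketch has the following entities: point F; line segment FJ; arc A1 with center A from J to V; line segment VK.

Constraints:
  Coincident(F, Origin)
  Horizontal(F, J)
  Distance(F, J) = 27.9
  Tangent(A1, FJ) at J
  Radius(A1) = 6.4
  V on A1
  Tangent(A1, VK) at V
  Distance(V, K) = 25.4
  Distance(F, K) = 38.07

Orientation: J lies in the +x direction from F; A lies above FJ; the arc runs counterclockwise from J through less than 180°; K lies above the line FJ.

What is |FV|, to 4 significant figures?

34.81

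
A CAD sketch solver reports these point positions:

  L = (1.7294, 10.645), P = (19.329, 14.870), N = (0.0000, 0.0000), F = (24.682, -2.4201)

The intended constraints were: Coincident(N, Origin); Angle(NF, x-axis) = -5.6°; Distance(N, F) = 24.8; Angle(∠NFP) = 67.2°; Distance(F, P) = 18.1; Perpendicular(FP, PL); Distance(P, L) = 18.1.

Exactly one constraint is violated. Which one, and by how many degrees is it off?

Perpendicular(FP, PL) — off by 3.70°.

N = (0.00, 0.00) ✓; NF at -5.600° ✓; |NF| = 24.80 ✓; ∠NFP = 67.20° ✓; |FP| = 18.10 ✓; ∠(FP, PL) = 86.30° ✗; |PL| = 18.10 ✓.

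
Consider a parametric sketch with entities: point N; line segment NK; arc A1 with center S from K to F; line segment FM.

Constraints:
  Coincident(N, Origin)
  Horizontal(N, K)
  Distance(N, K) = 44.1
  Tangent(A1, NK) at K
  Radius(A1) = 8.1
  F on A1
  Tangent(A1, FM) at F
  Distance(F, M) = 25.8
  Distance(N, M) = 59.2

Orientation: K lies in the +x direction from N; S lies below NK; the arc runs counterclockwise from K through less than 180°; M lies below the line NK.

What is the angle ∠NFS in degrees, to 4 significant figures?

137.2°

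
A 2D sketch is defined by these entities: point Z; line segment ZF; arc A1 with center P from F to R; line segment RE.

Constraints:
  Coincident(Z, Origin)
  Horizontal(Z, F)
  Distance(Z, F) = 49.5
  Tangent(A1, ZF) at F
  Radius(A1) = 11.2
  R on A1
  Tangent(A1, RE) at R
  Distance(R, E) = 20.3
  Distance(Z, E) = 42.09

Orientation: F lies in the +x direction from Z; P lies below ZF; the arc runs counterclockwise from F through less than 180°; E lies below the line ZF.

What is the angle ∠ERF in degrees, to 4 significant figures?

144.3°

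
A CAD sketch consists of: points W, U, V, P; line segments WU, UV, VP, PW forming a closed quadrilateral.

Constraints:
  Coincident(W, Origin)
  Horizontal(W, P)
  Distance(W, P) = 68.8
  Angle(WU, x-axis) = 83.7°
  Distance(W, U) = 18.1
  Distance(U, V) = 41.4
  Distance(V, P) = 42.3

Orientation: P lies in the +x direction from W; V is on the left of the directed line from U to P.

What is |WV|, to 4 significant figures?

51.92

W is at the origin; W and P share the same y with |WP| = 68.8 and P in +x, so P = (68.8, 0). WU runs at 83.7° with |WU| = 18.1, so U = (1.986, 17.99). V is determined by |UV| = 41.4 and |VP| = 42.3 together: it lies at the intersection of circle(U, 41.4) and circle(P, 42.3). With |UP| = 69.19, the foot of the radical line on UP is 34.05 from U and the perpendicular offset is √(41.4² − 34.05²) = 23.55. Taking the left-of-UP solution: V = (40.99, 31.87).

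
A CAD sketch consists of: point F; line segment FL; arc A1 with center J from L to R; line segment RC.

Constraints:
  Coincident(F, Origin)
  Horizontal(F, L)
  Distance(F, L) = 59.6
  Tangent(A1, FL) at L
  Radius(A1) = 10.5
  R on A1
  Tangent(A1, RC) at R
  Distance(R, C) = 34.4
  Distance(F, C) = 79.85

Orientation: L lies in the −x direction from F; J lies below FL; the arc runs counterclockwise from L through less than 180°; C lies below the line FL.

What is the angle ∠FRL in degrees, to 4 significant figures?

39.28°

F is at the origin; F and L share the same y with |FL| = 59.6 and L on the −x side, so L = (-59.60, 0.000). A1 meets FL tangentially, so JL is at right angles to FL, so J = L + (0, -10.5) = (-59.60, -10.50). Since JR ⟂ RC (tangency), |JC| = √(10.5² + 34.4²) = 35.97 regardless of where R sits on A1. So C lies on both circle(F, 79.85) and circle(J, 35.97); the below-FL intersection is C = (-65.26, -46.02). R is the foot of the tangent from C: R = (-70.00, -11.95).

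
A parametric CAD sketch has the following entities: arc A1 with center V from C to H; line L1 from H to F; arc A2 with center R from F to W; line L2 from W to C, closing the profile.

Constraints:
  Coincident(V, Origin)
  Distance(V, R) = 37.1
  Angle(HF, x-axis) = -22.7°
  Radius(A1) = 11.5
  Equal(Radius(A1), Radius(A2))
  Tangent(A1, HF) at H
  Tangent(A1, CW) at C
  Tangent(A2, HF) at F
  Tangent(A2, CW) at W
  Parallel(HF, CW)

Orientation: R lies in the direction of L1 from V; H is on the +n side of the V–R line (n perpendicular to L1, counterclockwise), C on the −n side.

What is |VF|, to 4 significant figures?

38.84

Tangency of A1 to both parallel lines with radius 11.5 puts H and C at V ± 11.5·n: H = (4.438, 10.61), C = (-4.438, -10.61). Equal radii place F and W the same way about R: F = R + 11.5·n = (38.66, -3.708), W = R − 11.5·n = (29.79, -24.93). Then |VF| = |F − V| = 38.84.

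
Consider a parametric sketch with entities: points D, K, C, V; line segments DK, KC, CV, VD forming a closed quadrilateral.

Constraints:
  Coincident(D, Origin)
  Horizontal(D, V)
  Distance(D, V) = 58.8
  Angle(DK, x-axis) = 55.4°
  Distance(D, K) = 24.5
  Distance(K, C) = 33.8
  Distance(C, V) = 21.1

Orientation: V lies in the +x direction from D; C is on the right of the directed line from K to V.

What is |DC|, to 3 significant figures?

38.2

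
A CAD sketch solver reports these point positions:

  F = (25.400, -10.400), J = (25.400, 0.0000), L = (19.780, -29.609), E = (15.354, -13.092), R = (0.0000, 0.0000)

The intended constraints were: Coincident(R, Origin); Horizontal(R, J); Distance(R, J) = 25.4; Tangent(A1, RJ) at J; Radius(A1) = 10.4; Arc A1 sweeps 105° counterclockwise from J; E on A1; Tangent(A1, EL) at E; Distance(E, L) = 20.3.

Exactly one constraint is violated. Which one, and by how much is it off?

Distance(E, L) = 20.3 — off by 3.20.

R = (0.00, 0.00) ✓; R.y = 0.00, J.y = 0.00 ✓; |RJ| = 25.40 ✓; ∠(FJ, JR) = 90.00° ✓; |FJ| = 10.40 ✓; bearing(F→E) − bearing(F→J) = 105.0° ✓; |FE| = 10.40 ✓; ∠(FE, EL) = 90.00° ✓; |EL| = 17.10 ✗.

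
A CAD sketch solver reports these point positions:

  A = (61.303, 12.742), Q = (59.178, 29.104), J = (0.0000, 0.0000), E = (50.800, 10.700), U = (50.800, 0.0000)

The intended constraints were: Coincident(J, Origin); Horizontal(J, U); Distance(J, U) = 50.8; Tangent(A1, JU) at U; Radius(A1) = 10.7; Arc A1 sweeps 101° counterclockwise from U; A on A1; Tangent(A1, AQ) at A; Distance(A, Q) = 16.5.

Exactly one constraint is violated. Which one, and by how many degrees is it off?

Tangent(A1, AQ) at A — off by 3.60°.

J = (0.00, 0.00) ✓; J.y = 0.00, U.y = 0.00 ✓; |JU| = 50.80 ✓; ∠(EU, UJ) = 90.00° ✓; |EU| = 10.70 ✓; bearing(E→A) − bearing(E→U) = 101.0° ✓; |EA| = 10.70 ✓; ∠(EA, AQ) = 93.60° ✗; |AQ| = 16.50 ✓.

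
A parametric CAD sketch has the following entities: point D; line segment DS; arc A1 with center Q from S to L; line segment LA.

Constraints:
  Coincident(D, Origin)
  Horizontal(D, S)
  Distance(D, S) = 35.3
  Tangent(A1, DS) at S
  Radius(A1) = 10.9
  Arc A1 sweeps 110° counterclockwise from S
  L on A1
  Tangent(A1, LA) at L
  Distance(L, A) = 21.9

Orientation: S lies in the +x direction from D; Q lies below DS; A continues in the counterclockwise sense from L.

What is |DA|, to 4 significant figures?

47.95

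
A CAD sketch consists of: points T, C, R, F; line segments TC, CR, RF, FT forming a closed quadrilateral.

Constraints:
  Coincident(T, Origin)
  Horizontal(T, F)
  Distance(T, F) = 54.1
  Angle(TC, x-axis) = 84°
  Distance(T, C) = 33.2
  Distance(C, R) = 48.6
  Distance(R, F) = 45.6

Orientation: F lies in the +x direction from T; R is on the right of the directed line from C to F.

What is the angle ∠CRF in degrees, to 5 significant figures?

79.762°

Checks: |CR| = 48.60 ✓; |RF| = 45.60 ✓.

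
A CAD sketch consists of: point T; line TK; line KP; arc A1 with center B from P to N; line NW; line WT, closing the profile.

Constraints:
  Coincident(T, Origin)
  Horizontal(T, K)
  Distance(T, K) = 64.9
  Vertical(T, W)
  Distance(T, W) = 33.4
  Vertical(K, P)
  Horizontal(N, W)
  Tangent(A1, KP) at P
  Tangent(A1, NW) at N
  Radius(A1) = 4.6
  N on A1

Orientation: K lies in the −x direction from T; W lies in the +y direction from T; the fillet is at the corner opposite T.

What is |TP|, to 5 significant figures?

71.003

T is at the origin; T and K share the same y with |TK| = 64.9 and K on the −x side, so K = (-64.900, 0.0000). TW is vertical with |TW| = 33.4 and W on the +y side, so W = (0.0000, 33.400). The virtual corner opposite T is at (-64.900, 33.400). Since A1 is tangent to KP there, BP ⟂ KP and tangency of A1 to NW means the radius BN is perpendicular to NW, with radius 4.6, so the center B sits 4.6 in from both sides at B = (-60.300, 28.800). That places the tangent points at P = (-64.900, 28.800) on KP and N = (-60.300, 33.400) on NW. Then |TP| = |P − T| = 71.003.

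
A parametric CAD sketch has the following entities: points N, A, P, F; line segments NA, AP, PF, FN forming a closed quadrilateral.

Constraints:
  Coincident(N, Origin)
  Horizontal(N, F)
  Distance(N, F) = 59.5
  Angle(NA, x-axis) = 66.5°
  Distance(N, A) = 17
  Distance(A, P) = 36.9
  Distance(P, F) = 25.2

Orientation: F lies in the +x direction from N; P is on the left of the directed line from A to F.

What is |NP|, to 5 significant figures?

47.629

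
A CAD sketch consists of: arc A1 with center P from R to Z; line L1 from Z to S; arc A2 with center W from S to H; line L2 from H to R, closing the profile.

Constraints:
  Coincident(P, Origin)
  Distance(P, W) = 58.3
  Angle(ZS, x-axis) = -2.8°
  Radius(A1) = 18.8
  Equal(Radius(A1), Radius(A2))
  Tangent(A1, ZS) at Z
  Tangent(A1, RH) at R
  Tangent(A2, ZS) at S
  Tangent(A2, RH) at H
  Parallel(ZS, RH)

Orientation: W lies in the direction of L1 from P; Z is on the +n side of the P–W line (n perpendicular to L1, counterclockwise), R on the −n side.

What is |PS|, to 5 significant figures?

61.256

The slot axis is L1's direction at -2.8°, so u = (cos -2.8°, sin -2.8°) = (0.99881, -0.048850) and n = (−sin -2.8°, cos -2.8°) = (0.048850, 0.99881). P is at the origin and W lies 58.3 along u from P, so W = 58.3·u = (58.230, -2.8479). Tangency of A1 to both parallel lines with radius 18.8 puts Z and R at P ± 18.8·n: Z = (0.91838, 18.778), R = (-0.91838, -18.778). Equal radii place S and H the same way about W: S = W + 18.8·n = (59.149, 15.930), H = W − 18.8·n = (57.312, -21.625). Then |PS| = |S − P| = 61.256.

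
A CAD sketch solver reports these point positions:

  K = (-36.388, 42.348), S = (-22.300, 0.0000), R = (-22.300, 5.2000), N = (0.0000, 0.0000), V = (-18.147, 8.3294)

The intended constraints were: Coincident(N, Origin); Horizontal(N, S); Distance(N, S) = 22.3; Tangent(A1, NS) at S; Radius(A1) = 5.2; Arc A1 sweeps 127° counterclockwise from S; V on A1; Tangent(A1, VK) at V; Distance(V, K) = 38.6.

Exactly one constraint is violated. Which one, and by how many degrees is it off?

Tangent(A1, VK) at V — off by 8.80°.

N = (0.00, 0.00) ✓; N.y = 0.00, S.y = 0.00 ✓; |NS| = 22.30 ✓; ∠(RS, SN) = 90.00° ✓; |RS| = 5.200 ✓; bearing(R→V) − bearing(R→S) = 127.0° ✓; |RV| = 5.200 ✓; ∠(RV, VK) = 98.80° ✗; |VK| = 38.60 ✓.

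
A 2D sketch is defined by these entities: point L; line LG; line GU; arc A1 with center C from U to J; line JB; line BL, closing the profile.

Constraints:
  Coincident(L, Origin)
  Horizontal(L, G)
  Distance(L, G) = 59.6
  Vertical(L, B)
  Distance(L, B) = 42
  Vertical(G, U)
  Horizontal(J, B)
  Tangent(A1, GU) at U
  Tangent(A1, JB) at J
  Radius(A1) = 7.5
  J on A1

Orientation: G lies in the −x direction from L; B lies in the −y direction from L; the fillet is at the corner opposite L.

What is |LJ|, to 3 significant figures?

66.9

The virtual corner opposite L is at (-59.6, -42.0). Tangency of A1 to GU means the radius CU is perpendicular to GU and the tangent condition forces CJ to be normal to JB, with radius 7.5, so the center C sits 7.5 in from both sides at C = (-52.1, -34.5). That places the tangent points at U = (-59.6, -34.5) on GU and J = (-52.1, -42.0) on JB. Then |LJ| = |J − L| = 66.9.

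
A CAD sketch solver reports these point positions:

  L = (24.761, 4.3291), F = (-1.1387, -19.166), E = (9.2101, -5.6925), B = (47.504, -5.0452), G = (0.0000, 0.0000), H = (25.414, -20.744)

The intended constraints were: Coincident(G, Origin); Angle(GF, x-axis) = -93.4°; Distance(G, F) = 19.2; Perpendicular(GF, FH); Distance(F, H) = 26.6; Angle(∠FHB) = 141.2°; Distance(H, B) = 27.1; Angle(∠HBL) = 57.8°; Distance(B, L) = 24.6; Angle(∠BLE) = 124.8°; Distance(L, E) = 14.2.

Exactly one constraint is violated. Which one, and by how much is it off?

Distance(L, E) = 14.2 — off by 4.30.

G = (0.00, 0.00) ✓; GF at -93.40° ✓; |GF| = 19.20 ✓; ∠(GF, FH) = 90.00° ✓; |FH| = 26.60 ✓; ∠FHB = 141.2° ✓; |HB| = 27.10 ✓; ∠HBL = 57.80° ✓; |BL| = 24.60 ✓; ∠BLE = 124.8° ✓; |LE| = 18.50 ✗.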